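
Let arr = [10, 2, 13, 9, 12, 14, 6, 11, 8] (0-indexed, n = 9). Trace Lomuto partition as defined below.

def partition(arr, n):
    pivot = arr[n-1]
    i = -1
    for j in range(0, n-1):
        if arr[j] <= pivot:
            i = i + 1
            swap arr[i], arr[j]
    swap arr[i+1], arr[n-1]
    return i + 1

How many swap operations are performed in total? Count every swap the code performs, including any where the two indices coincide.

3

pivot = arr[8] = 8; i = -1
j=0: arr[0]=10 > 8 → no swap
j=1: arr[1]=2 ≤ 8 → i=0, swap arr[0],arr[1] → [2, 10, 13, 9, 12, 14, 6, 11, 8]
j=2: arr[2]=13 > 8 → no swap
j=3: arr[3]=9 > 8 → no swap
j=4: arr[4]=12 > 8 → no swap
j=5: arr[5]=14 > 8 → no swap
j=6: arr[6]=6 ≤ 8 → i=1, swap arr[1],arr[6] → [2, 6, 13, 9, 12, 14, 10, 11, 8]
j=7: arr[7]=11 > 8 → no swap
final swap arr[2],arr[8] → [2, 6, 8, 9, 12, 14, 10, 11, 13]; return 2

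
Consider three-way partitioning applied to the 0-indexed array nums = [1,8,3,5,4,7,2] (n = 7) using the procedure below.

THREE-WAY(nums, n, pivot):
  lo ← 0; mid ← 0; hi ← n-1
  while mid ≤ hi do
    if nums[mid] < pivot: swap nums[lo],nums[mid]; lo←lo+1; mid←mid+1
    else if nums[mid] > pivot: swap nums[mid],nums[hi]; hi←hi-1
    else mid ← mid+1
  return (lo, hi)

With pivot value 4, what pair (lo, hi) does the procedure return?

lo=0 mid=0 hi=6
1<4: swap(0,0), lo=1 mid=1 ⇒ [1,8,3,5,4,7,2]
8>4: swap(1,6), hi=5 ⇒ [1,2,3,5,4,7,8]
2<4: swap(1,1), lo=2 mid=2 ⇒ [1,2,3,5,4,7,8]
3<4: swap(2,2), lo=3 mid=3 ⇒ [1,2,3,5,4,7,8]
5>4: swap(3,5), hi=4 ⇒ [1,2,3,7,4,5,8]
7>4: swap(3,4), hi=3 ⇒ [1,2,3,4,7,5,8]
4=4: mid=4
done. lo=3 hi=3; nums=[1,2,3,4,7,5,8]

(3, 3)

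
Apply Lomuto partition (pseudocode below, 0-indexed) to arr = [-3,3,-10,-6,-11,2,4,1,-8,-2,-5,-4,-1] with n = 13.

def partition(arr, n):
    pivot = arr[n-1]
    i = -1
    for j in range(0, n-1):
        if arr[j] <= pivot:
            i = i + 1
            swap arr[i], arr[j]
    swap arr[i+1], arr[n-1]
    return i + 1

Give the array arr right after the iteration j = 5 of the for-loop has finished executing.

[-3,-10,-6,-11,3,2,4,1,-8,-2,-5,-4,-1]

pivot=-1, i=-1
j=0: -3≤-1, i=0, swap(0,0) ⇒ [-3,3,-10,-6,-11,2,4,1,-8,-2,-5,-4,-1]
j=1: 3>-1, skip
j=2: -10≤-1, i=1, swap(1,2) ⇒ [-3,-10,3,-6,-11,2,4,1,-8,-2,-5,-4,-1]
j=3: -6≤-1, i=2, swap(2,3) ⇒ [-3,-10,-6,3,-11,2,4,1,-8,-2,-5,-4,-1]
j=4: -11≤-1, i=3, swap(3,4) ⇒ [-3,-10,-6,-11,3,2,4,1,-8,-2,-5,-4,-1]
j=5: 2>-1, skip
(after j=5) arr = [-3,-10,-6,-11,3,2,4,1,-8,-2,-5,-4,-1]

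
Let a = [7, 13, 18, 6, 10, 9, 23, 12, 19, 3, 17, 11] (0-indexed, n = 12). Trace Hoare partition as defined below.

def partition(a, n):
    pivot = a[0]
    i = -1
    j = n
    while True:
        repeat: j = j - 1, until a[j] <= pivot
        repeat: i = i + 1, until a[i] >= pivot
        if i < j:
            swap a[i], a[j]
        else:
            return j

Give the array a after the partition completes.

[3, 6, 18, 13, 10, 9, 23, 12, 19, 7, 17, 11]

pivot = a[0] = 7; i = -1, j = 12
j→9 (a[9]=3≤7), i→0 (a[0]=7≥7); i<j, swap → [3, 13, 18, 6, 10, 9, 23, 12, 19, 7, 17, 11]
j→3 (a[3]=6≤7), i→1 (a[1]=13≥7); i<j, swap → [3, 6, 18, 13, 10, 9, 23, 12, 19, 7, 17, 11]
j→1, i→2; i≥j, return j=1. a = [3, 6, 18, 13, 10, 9, 23, 12, 19, 7, 17, 11]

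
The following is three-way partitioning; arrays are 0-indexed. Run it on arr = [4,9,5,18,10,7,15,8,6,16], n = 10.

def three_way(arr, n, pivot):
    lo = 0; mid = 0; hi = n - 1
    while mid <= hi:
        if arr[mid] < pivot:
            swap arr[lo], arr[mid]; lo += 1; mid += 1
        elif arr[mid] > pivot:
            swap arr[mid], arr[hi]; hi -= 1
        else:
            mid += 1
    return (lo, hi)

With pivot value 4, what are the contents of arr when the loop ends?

lo=0 mid=0 hi=9
4=4: mid=1
9>4: swap(1,9), hi=8 ⇒ [4,16,5,18,10,7,15,8,6,9]
16>4: swap(1,8), hi=7 ⇒ [4,6,5,18,10,7,15,8,16,9]
6>4: swap(1,7), hi=6 ⇒ [4,8,5,18,10,7,15,6,16,9]
8>4: swap(1,6), hi=5 ⇒ [4,15,5,18,10,7,8,6,16,9]
15>4: swap(1,5), hi=4 ⇒ [4,7,5,18,10,15,8,6,16,9]
7>4: swap(1,4), hi=3 ⇒ [4,10,5,18,7,15,8,6,16,9]
10>4: swap(1,3), hi=2 ⇒ [4,18,5,10,7,15,8,6,16,9]
18>4: swap(1,2), hi=1 ⇒ [4,5,18,10,7,15,8,6,16,9]
5>4: swap(1,1), hi=0 ⇒ [4,5,18,10,7,15,8,6,16,9]
done. lo=0 hi=0; arr=[4,5,18,10,7,15,8,6,16,9]

[4,5,18,10,7,15,8,6,16,9]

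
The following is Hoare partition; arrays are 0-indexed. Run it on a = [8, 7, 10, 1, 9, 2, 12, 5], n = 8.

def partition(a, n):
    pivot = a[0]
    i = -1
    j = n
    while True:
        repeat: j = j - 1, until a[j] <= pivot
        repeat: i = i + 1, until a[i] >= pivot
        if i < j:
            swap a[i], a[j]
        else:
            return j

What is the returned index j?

3

pivot=8
j stops at 7 (5), i stops at 0 (8); swap ⇒ [5, 7, 10, 1, 9, 2, 12, 8]
j stops at 5 (2), i stops at 2 (10); swap ⇒ [5, 7, 2, 1, 9, 10, 12, 8]
j stops at 3, i stops at 4; i≥j ⇒ return 3. a=[5, 7, 2, 1, 9, 10, 12, 8]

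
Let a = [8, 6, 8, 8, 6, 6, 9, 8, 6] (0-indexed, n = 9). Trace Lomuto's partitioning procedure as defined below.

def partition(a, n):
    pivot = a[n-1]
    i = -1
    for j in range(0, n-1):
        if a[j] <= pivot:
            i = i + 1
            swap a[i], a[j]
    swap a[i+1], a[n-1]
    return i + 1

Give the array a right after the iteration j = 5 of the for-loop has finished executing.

pivot=6, i=-1
j=0: 8>6, skip
j=1: 6≤6, i=0, swap(0,1) ⇒ [6, 8, 8, 8, 6, 6, 9, 8, 6]
j=2: 8>6, skip
j=3: 8>6, skip
j=4: 6≤6, i=1, swap(1,4) ⇒ [6, 6, 8, 8, 8, 6, 9, 8, 6]
j=5: 6≤6, i=2, swap(2,5) ⇒ [6, 6, 6, 8, 8, 8, 9, 8, 6]
(after j=5) a = [6, 6, 6, 8, 8, 8, 9, 8, 6]

[6, 6, 6, 8, 8, 8, 9, 8, 6]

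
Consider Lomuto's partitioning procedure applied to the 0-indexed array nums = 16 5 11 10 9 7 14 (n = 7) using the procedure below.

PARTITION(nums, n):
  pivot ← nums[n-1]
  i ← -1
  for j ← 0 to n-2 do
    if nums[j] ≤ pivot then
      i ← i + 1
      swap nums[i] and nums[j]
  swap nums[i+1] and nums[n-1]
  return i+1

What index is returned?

pivot = nums[6] = 14; i = -1
j=0: nums[0]=16 > 14 → no swap
j=1: nums[1]=5 ≤ 14 → i=0, swap nums[0],nums[1] → 5 16 11 10 9 7 14
j=2: nums[2]=11 ≤ 14 → i=1, swap nums[1],nums[2] → 5 11 16 10 9 7 14
j=3: nums[3]=10 ≤ 14 → i=2, swap nums[2],nums[3] → 5 11 10 16 9 7 14
j=4: nums[4]=9 ≤ 14 → i=3, swap nums[3],nums[4] → 5 11 10 9 16 7 14
j=5: nums[5]=7 ≤ 14 → i=4, swap nums[4],nums[5] → 5 11 10 9 7 16 14
final swap nums[5],nums[6] → 5 11 10 9 7 14 16; return 5

5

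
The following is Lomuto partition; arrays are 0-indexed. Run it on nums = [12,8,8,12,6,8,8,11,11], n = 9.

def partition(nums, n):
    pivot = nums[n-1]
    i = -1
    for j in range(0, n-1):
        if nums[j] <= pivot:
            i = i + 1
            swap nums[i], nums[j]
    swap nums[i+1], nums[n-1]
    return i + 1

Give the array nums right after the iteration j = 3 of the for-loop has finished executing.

pivot = nums[8] = 11; i = -1
j=0: nums[0]=12 > 11 → no swap
j=1: nums[1]=8 ≤ 11 → i=0, swap nums[0],nums[1] → [8,12,8,12,6,8,8,11,11]
j=2: nums[2]=8 ≤ 11 → i=1, swap nums[1],nums[2] → [8,8,12,12,6,8,8,11,11]
j=3: nums[3]=12 > 11 → no swap
(after j=3) nums = [8,8,12,12,6,8,8,11,11]

[8,8,12,12,6,8,8,11,11]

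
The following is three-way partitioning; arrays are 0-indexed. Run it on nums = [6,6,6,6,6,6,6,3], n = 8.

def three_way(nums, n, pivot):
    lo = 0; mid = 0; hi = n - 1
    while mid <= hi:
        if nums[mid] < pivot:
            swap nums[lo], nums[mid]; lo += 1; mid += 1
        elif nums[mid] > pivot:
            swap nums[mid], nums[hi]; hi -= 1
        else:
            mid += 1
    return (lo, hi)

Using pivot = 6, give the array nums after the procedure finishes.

[3,6,6,6,6,6,6,6]

pivot = 6; lo=0, mid=0, hi=7
nums[mid]=6=6: mid=1
nums[mid]=6=6: mid=2
nums[mid]=6=6: mid=3
nums[mid]=6=6: mid=4
nums[mid]=6=6: mid=5
nums[mid]=6=6: mid=6
nums[mid]=6=6: mid=7
nums[mid]=3<6: swap nums[0],nums[7]; lo=1,mid=8 → [3,6,6,6,6,6,6,6]
end: lo=1, hi=7; nums = [3,6,6,6,6,6,6,6]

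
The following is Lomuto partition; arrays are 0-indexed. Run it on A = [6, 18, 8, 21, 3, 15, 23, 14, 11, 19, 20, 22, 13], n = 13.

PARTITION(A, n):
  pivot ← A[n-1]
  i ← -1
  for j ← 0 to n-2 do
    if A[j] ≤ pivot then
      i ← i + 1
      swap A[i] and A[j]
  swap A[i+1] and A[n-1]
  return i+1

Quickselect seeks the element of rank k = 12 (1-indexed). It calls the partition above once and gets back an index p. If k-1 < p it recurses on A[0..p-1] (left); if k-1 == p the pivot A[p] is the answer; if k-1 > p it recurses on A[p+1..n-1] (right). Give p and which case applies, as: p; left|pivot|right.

4; right

pivot=13, i=-1
j=0: 6≤13, i=0, swap(0,0) ⇒ [6, 18, 8, 21, 3, 15, 23, 14, 11, 19, 20, 22, 13]
j=1: 18>13, skip
j=2: 8≤13, i=1, swap(1,2) ⇒ [6, 8, 18, 21, 3, 15, 23, 14, 11, 19, 20, 22, 13]
j=3: 21>13, skip
j=4: 3≤13, i=2, swap(2,4) ⇒ [6, 8, 3, 21, 18, 15, 23, 14, 11, 19, 20, 22, 13]
j=5: 15>13, skip
j=6: 23>13, skip
j=7: 14>13, skip
j=8: 11≤13, i=3, swap(3,8) ⇒ [6, 8, 3, 11, 18, 15, 23, 14, 21, 19, 20, 22, 13]
j=9: 19>13, skip
j=10: 20>13, skip
j=11: 22>13, skip
swap(4,12) ⇒ [6, 8, 3, 11, 13, 15, 23, 14, 21, 19, 20, 22, 18]; return 4
p = 4; k-1 = 11 > 4 ⇒ right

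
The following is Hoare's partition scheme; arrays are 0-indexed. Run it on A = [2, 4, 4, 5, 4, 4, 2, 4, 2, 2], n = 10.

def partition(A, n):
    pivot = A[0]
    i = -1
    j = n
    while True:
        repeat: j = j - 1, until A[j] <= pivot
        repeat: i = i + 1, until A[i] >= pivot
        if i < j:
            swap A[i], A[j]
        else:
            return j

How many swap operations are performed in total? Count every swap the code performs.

pivot = A[0] = 2; i = -1, j = 10
j→9 (A[9]=2≤2), i→0 (A[0]=2≥2); i<j, swap → [2, 4, 4, 5, 4, 4, 2, 4, 2, 2]
j→8 (A[8]=2≤2), i→1 (A[1]=4≥2); i<j, swap → [2, 2, 4, 5, 4, 4, 2, 4, 4, 2]
j→6 (A[6]=2≤2), i→2 (A[2]=4≥2); i<j, swap → [2, 2, 2, 5, 4, 4, 4, 4, 4, 2]
j→2, i→3; i≥j, return j=2. A = [2, 2, 2, 5, 4, 4, 4, 4, 4, 2]

3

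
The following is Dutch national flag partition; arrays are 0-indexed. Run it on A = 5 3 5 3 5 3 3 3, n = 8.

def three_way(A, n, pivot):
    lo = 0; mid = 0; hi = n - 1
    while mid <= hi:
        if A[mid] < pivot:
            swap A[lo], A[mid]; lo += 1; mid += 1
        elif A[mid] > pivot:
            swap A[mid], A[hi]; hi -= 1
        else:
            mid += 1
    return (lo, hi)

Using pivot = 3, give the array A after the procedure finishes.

3 3 3 3 3 5 5 5

pivot = 3; lo=0, mid=0, hi=7
A[mid]=5>3: swap A[0],A[7]; hi=6 → 3 3 5 3 5 3 3 5
A[mid]=3=3: mid=1
A[mid]=3=3: mid=2
A[mid]=5>3: swap A[2],A[6]; hi=5 → 3 3 3 3 5 3 5 5
A[mid]=3=3: mid=3
A[mid]=3=3: mid=4
A[mid]=5>3: swap A[4],A[5]; hi=4 → 3 3 3 3 3 5 5 5
A[mid]=3=3: mid=5
end: lo=0, hi=4; A = 3 3 3 3 3 5 5 5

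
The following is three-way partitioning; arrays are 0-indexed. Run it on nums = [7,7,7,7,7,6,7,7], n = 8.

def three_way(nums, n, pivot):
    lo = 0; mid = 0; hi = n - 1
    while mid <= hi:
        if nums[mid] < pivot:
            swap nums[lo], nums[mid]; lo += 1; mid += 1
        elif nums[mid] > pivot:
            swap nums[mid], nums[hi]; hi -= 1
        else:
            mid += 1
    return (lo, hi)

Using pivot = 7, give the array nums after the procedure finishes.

[6,7,7,7,7,7,7,7]

pivot = 7; lo=0, mid=0, hi=7
nums[mid]=7=7: mid=1
nums[mid]=7=7: mid=2
nums[mid]=7=7: mid=3
nums[mid]=7=7: mid=4
nums[mid]=7=7: mid=5
nums[mid]=6<7: swap nums[0],nums[5]; lo=1,mid=6 → [6,7,7,7,7,7,7,7]
nums[mid]=7=7: mid=7
nums[mid]=7=7: mid=8
end: lo=1, hi=7; nums = [6,7,7,7,7,7,7,7]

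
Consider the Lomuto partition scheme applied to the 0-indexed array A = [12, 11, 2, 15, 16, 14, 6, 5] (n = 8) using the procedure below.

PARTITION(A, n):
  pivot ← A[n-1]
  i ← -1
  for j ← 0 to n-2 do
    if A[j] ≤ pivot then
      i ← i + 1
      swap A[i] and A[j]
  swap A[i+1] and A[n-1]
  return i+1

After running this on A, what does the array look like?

pivot=5, i=-1
j=0: 12>5, skip
j=1: 11>5, skip
j=2: 2≤5, i=0, swap(0,2) ⇒ [2, 11, 12, 15, 16, 14, 6, 5]
j=3: 15>5, skip
j=4: 16>5, skip
j=5: 14>5, skip
j=6: 6>5, skip
swap(1,7) ⇒ [2, 5, 12, 15, 16, 14, 6, 11]; return 1

[2, 5, 12, 15, 16, 14, 6, 11]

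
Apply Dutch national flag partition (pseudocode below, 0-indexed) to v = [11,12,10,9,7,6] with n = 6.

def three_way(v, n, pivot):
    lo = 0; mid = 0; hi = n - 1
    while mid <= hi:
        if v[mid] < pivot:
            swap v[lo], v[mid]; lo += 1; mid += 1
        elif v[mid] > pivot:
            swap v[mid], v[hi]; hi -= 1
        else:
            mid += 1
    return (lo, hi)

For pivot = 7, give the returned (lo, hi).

(1, 1)

lo=0 mid=0 hi=5
11>7: swap(0,5), hi=4 ⇒ [6,12,10,9,7,11]
6<7: swap(0,0), lo=1 mid=1 ⇒ [6,12,10,9,7,11]
12>7: swap(1,4), hi=3 ⇒ [6,7,10,9,12,11]
7=7: mid=2
10>7: swap(2,3), hi=2 ⇒ [6,7,9,10,12,11]
9>7: swap(2,2), hi=1 ⇒ [6,7,9,10,12,11]
done. lo=1 hi=1; v=[6,7,9,10,12,11]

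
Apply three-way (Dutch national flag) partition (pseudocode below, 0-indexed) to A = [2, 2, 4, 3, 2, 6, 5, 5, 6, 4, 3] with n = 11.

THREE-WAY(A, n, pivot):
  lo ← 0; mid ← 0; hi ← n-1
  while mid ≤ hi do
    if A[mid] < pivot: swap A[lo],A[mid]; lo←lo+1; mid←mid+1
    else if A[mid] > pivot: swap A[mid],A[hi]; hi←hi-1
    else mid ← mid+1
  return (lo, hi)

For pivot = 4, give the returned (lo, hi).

lo=0 mid=0 hi=10
2<4: swap(0,0), lo=1 mid=1 ⇒ [2, 2, 4, 3, 2, 6, 5, 5, 6, 4, 3]
2<4: swap(1,1), lo=2 mid=2 ⇒ [2, 2, 4, 3, 2, 6, 5, 5, 6, 4, 3]
4=4: mid=3
3<4: swap(2,3), lo=3 mid=4 ⇒ [2, 2, 3, 4, 2, 6, 5, 5, 6, 4, 3]
2<4: swap(3,4), lo=4 mid=5 ⇒ [2, 2, 3, 2, 4, 6, 5, 5, 6, 4, 3]
6>4: swap(5,10), hi=9 ⇒ [2, 2, 3, 2, 4, 3, 5, 5, 6, 4, 6]
3<4: swap(4,5), lo=5 mid=6 ⇒ [2, 2, 3, 2, 3, 4, 5, 5, 6, 4, 6]
5>4: swap(6,9), hi=8 ⇒ [2, 2, 3, 2, 3, 4, 4, 5, 6, 5, 6]
4=4: mid=7
5>4: swap(7,8), hi=7 ⇒ [2, 2, 3, 2, 3, 4, 4, 6, 5, 5, 6]
6>4: swap(7,7), hi=6 ⇒ [2, 2, 3, 2, 3, 4, 4, 6, 5, 5, 6]
done. lo=5 hi=6; A=[2, 2, 3, 2, 3, 4, 4, 6, 5, 5, 6]

(5, 6)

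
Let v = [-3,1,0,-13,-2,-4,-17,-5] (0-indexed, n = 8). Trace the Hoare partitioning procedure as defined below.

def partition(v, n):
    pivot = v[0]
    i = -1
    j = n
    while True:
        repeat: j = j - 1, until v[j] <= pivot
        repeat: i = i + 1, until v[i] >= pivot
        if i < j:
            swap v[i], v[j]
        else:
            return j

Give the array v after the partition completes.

pivot=-3
j stops at 7 (-5), i stops at 0 (-3); swap ⇒ [-5,1,0,-13,-2,-4,-17,-3]
j stops at 6 (-17), i stops at 1 (1); swap ⇒ [-5,-17,0,-13,-2,-4,1,-3]
j stops at 5 (-4), i stops at 2 (0); swap ⇒ [-5,-17,-4,-13,-2,0,1,-3]
j stops at 3, i stops at 4; i≥j ⇒ return 3. v=[-5,-17,-4,-13,-2,0,1,-3]

[-5,-17,-4,-13,-2,0,1,-3]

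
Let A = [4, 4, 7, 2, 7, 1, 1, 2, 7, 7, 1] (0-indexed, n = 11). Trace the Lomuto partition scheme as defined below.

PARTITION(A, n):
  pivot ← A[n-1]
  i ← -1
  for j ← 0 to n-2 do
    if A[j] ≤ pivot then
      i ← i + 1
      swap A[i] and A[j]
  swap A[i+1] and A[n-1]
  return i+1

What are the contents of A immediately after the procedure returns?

[1, 1, 1, 2, 7, 4, 4, 2, 7, 7, 7]

pivot = A[10] = 1; i = -1
j=0: A[0]=4 > 1 → no swap
j=1: A[1]=4 > 1 → no swap
j=2: A[2]=7 > 1 → no swap
j=3: A[3]=2 > 1 → no swap
j=4: A[4]=7 > 1 → no swap
j=5: A[5]=1 ≤ 1 → i=0, swap A[0],A[5] → [1, 4, 7, 2, 7, 4, 1, 2, 7, 7, 1]
j=6: A[6]=1 ≤ 1 → i=1, swap A[1],A[6] → [1, 1, 7, 2, 7, 4, 4, 2, 7, 7, 1]
j=7: A[7]=2 > 1 → no swap
j=8: A[8]=7 > 1 → no swap
j=9: A[9]=7 > 1 → no swap
final swap A[2],A[10] → [1, 1, 1, 2, 7, 4, 4, 2, 7, 7, 7]; return 2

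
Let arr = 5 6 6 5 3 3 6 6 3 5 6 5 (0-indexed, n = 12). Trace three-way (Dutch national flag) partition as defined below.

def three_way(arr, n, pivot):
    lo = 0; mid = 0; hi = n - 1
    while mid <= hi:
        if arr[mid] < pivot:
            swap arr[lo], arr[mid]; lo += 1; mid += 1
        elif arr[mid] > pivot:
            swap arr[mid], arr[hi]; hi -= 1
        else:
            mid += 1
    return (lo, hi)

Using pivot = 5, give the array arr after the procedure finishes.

3 3 3 5 5 5 5 6 6 6 6 6

pivot = 5; lo=0, mid=0, hi=11
arr[mid]=5=5: mid=1
arr[mid]=6>5: swap arr[1],arr[11]; hi=10 → 5 5 6 5 3 3 6 6 3 5 6 6
arr[mid]=5=5: mid=2
arr[mid]=6>5: swap arr[2],arr[10]; hi=9 → 5 5 6 5 3 3 6 6 3 5 6 6
arr[mid]=6>5: swap arr[2],arr[9]; hi=8 → 5 5 5 5 3 3 6 6 3 6 6 6
arr[mid]=5=5: mid=3
arr[mid]=5=5: mid=4
arr[mid]=3<5: swap arr[0],arr[4]; lo=1,mid=5 → 3 5 5 5 5 3 6 6 3 6 6 6
arr[mid]=3<5: swap arr[1],arr[5]; lo=2,mid=6 → 3 3 5 5 5 5 6 6 3 6 6 6
arr[mid]=6>5: swap arr[6],arr[8]; hi=7 → 3 3 5 5 5 5 3 6 6 6 6 6
arr[mid]=3<5: swap arr[2],arr[6]; lo=3,mid=7 → 3 3 3 5 5 5 5 6 6 6 6 6
arr[mid]=6>5: swap arr[7],arr[7]; hi=6 → 3 3 3 5 5 5 5 6 6 6 6 6
end: lo=3, hi=6; arr = 3 3 3 5 5 5 5 6 6 6 6 6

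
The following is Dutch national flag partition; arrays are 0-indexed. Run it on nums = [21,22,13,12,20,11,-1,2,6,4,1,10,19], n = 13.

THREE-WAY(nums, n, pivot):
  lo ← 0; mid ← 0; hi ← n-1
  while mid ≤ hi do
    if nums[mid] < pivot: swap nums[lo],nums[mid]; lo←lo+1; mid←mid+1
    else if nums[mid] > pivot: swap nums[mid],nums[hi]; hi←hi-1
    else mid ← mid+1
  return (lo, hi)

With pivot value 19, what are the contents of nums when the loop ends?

lo=0 mid=0 hi=12
21>19: swap(0,12), hi=11 ⇒ [19,22,13,12,20,11,-1,2,6,4,1,10,21]
19=19: mid=1
22>19: swap(1,11), hi=10 ⇒ [19,10,13,12,20,11,-1,2,6,4,1,22,21]
10<19: swap(0,1), lo=1 mid=2 ⇒ [10,19,13,12,20,11,-1,2,6,4,1,22,21]
13<19: swap(1,2), lo=2 mid=3 ⇒ [10,13,19,12,20,11,-1,2,6,4,1,22,21]
12<19: swap(2,3), lo=3 mid=4 ⇒ [10,13,12,19,20,11,-1,2,6,4,1,22,21]
20>19: swap(4,10), hi=9 ⇒ [10,13,12,19,1,11,-1,2,6,4,20,22,21]
1<19: swap(3,4), lo=4 mid=5 ⇒ [10,13,12,1,19,11,-1,2,6,4,20,22,21]
11<19: swap(4,5), lo=5 mid=6 ⇒ [10,13,12,1,11,19,-1,2,6,4,20,22,21]
-1<19: swap(5,6), lo=6 mid=7 ⇒ [10,13,12,1,11,-1,19,2,6,4,20,22,21]
2<19: swap(6,7), lo=7 mid=8 ⇒ [10,13,12,1,11,-1,2,19,6,4,20,22,21]
6<19: swap(7,8), lo=8 mid=9 ⇒ [10,13,12,1,11,-1,2,6,19,4,20,22,21]
4<19: swap(8,9), lo=9 mid=10 ⇒ [10,13,12,1,11,-1,2,6,4,19,20,22,21]
done. lo=9 hi=9; nums=[10,13,12,1,11,-1,2,6,4,19,20,22,21]

[10,13,12,1,11,-1,2,6,4,19,20,22,21]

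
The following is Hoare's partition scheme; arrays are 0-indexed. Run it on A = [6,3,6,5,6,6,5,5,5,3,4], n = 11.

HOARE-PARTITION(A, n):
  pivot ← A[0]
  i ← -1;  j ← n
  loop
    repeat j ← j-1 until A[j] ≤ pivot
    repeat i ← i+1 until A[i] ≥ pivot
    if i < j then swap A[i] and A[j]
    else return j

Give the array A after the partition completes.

[4,3,3,5,5,5,5,6,6,6,6]

pivot=6
j stops at 10 (4), i stops at 0 (6); swap ⇒ [4,3,6,5,6,6,5,5,5,3,6]
j stops at 9 (3), i stops at 2 (6); swap ⇒ [4,3,3,5,6,6,5,5,5,6,6]
j stops at 8 (5), i stops at 4 (6); swap ⇒ [4,3,3,5,5,6,5,5,6,6,6]
j stops at 7 (5), i stops at 5 (6); swap ⇒ [4,3,3,5,5,5,5,6,6,6,6]
j stops at 6, i stops at 7; i≥j ⇒ return 6. A=[4,3,3,5,5,5,5,6,6,6,6]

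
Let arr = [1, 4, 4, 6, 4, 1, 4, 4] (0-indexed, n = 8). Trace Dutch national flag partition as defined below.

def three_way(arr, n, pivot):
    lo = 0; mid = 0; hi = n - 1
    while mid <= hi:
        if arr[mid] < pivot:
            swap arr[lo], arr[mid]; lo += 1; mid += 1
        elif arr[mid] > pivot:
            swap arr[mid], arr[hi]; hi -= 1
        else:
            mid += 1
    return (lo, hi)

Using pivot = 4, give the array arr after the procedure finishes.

pivot = 4; lo=0, mid=0, hi=7
arr[mid]=1<4: swap arr[0],arr[0]; lo=1,mid=1 → [1, 4, 4, 6, 4, 1, 4, 4]
arr[mid]=4=4: mid=2
arr[mid]=4=4: mid=3
arr[mid]=6>4: swap arr[3],arr[7]; hi=6 → [1, 4, 4, 4, 4, 1, 4, 6]
arr[mid]=4=4: mid=4
arr[mid]=4=4: mid=5
arr[mid]=1<4: swap arr[1],arr[5]; lo=2,mid=6 → [1, 1, 4, 4, 4, 4, 4, 6]
arr[mid]=4=4: mid=7
end: lo=2, hi=6; arr = [1, 1, 4, 4, 4, 4, 4, 6]

[1, 1, 4, 4, 4, 4, 4, 6]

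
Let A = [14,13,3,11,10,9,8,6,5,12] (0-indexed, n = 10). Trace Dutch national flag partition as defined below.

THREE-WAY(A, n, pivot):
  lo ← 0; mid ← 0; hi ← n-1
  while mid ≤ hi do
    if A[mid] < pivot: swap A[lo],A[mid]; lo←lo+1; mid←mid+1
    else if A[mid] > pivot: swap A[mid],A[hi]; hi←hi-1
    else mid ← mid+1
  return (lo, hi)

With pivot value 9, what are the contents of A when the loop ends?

[5,6,3,8,9,10,11,13,12,14]

lo=0 mid=0 hi=9
14>9: swap(0,9), hi=8 ⇒ [12,13,3,11,10,9,8,6,5,14]
12>9: swap(0,8), hi=7 ⇒ [5,13,3,11,10,9,8,6,12,14]
5<9: swap(0,0), lo=1 mid=1 ⇒ [5,13,3,11,10,9,8,6,12,14]
13>9: swap(1,7), hi=6 ⇒ [5,6,3,11,10,9,8,13,12,14]
6<9: swap(1,1), lo=2 mid=2 ⇒ [5,6,3,11,10,9,8,13,12,14]
3<9: swap(2,2), lo=3 mid=3 ⇒ [5,6,3,11,10,9,8,13,12,14]
11>9: swap(3,6), hi=5 ⇒ [5,6,3,8,10,9,11,13,12,14]
8<9: swap(3,3), lo=4 mid=4 ⇒ [5,6,3,8,10,9,11,13,12,14]
10>9: swap(4,5), hi=4 ⇒ [5,6,3,8,9,10,11,13,12,14]
9=9: mid=5
done. lo=4 hi=4; A=[5,6,3,8,9,10,11,13,12,14]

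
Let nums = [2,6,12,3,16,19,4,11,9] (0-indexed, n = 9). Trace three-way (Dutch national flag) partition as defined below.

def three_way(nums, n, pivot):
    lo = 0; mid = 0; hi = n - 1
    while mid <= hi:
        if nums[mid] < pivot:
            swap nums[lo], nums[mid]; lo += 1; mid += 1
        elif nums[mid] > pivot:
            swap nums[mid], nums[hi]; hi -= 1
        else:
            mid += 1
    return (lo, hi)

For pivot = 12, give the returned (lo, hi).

lo=0 mid=0 hi=8
2<12: swap(0,0), lo=1 mid=1 ⇒ [2,6,12,3,16,19,4,11,9]
6<12: swap(1,1), lo=2 mid=2 ⇒ [2,6,12,3,16,19,4,11,9]
12=12: mid=3
3<12: swap(2,3), lo=3 mid=4 ⇒ [2,6,3,12,16,19,4,11,9]
16>12: swap(4,8), hi=7 ⇒ [2,6,3,12,9,19,4,11,16]
9<12: swap(3,4), lo=4 mid=5 ⇒ [2,6,3,9,12,19,4,11,16]
19>12: swap(5,7), hi=6 ⇒ [2,6,3,9,12,11,4,19,16]
11<12: swap(4,5), lo=5 mid=6 ⇒ [2,6,3,9,11,12,4,19,16]
4<12: swap(5,6), lo=6 mid=7 ⇒ [2,6,3,9,11,4,12,19,16]
done. lo=6 hi=6; nums=[2,6,3,9,11,4,12,19,16]

(6, 6)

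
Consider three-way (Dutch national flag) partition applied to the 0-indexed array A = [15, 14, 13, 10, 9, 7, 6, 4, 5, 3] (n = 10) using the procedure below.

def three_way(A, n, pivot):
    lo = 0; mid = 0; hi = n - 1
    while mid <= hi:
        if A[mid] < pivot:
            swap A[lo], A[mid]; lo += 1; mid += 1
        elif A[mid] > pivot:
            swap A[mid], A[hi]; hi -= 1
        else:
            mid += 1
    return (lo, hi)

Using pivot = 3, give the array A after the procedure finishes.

lo=0 mid=0 hi=9
15>3: swap(0,9), hi=8 ⇒ [3, 14, 13, 10, 9, 7, 6, 4, 5, 15]
3=3: mid=1
14>3: swap(1,8), hi=7 ⇒ [3, 5, 13, 10, 9, 7, 6, 4, 14, 15]
5>3: swap(1,7), hi=6 ⇒ [3, 4, 13, 10, 9, 7, 6, 5, 14, 15]
4>3: swap(1,6), hi=5 ⇒ [3, 6, 13, 10, 9, 7, 4, 5, 14, 15]
6>3: swap(1,5), hi=4 ⇒ [3, 7, 13, 10, 9, 6, 4, 5, 14, 15]
7>3: swap(1,4), hi=3 ⇒ [3, 9, 13, 10, 7, 6, 4, 5, 14, 15]
9>3: swap(1,3), hi=2 ⇒ [3, 10, 13, 9, 7, 6, 4, 5, 14, 15]
10>3: swap(1,2), hi=1 ⇒ [3, 13, 10, 9, 7, 6, 4, 5, 14, 15]
13>3: swap(1,1), hi=0 ⇒ [3, 13, 10, 9, 7, 6, 4, 5, 14, 15]
done. lo=0 hi=0; A=[3, 13, 10, 9, 7, 6, 4, 5, 14, 15]

[3, 13, 10, 9, 7, 6, 4, 5, 14, 15]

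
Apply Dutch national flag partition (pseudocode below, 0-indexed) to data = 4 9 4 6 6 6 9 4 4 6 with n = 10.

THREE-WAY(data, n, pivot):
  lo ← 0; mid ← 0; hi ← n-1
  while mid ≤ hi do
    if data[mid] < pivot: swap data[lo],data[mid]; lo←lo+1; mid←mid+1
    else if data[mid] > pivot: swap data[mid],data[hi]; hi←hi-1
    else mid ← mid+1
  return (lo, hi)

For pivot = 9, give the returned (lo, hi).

(8, 9)

pivot = 9; lo=0, mid=0, hi=9
data[mid]=4<9: swap data[0],data[0]; lo=1,mid=1 → 4 9 4 6 6 6 9 4 4 6
data[mid]=9=9: mid=2
data[mid]=4<9: swap data[1],data[2]; lo=2,mid=3 → 4 4 9 6 6 6 9 4 4 6
data[mid]=6<9: swap data[2],data[3]; lo=3,mid=4 → 4 4 6 9 6 6 9 4 4 6
data[mid]=6<9: swap data[3],data[4]; lo=4,mid=5 → 4 4 6 6 9 6 9 4 4 6
data[mid]=6<9: swap data[4],data[5]; lo=5,mid=6 → 4 4 6 6 6 9 9 4 4 6
data[mid]=9=9: mid=7
data[mid]=4<9: swap data[5],data[7]; lo=6,mid=8 → 4 4 6 6 6 4 9 9 4 6
data[mid]=4<9: swap data[6],data[8]; lo=7,mid=9 → 4 4 6 6 6 4 4 9 9 6
data[mid]=6<9: swap data[7],data[9]; lo=8,mid=10 → 4 4 6 6 6 4 4 6 9 9
end: lo=8, hi=9; data = 4 4 6 6 6 4 4 6 9 9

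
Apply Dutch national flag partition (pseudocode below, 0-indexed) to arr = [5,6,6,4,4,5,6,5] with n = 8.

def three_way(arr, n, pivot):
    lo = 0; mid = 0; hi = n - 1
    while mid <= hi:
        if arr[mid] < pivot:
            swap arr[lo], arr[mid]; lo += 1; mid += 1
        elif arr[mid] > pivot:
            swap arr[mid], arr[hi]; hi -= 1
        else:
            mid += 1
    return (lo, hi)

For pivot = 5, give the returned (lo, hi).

pivot = 5; lo=0, mid=0, hi=7
arr[mid]=5=5: mid=1
arr[mid]=6>5: swap arr[1],arr[7]; hi=6 → [5,5,6,4,4,5,6,6]
arr[mid]=5=5: mid=2
arr[mid]=6>5: swap arr[2],arr[6]; hi=5 → [5,5,6,4,4,5,6,6]
arr[mid]=6>5: swap arr[2],arr[5]; hi=4 → [5,5,5,4,4,6,6,6]
arr[mid]=5=5: mid=3
arr[mid]=4<5: swap arr[0],arr[3]; lo=1,mid=4 → [4,5,5,5,4,6,6,6]
arr[mid]=4<5: swap arr[1],arr[4]; lo=2,mid=5 → [4,4,5,5,5,6,6,6]
end: lo=2, hi=4; arr = [4,4,5,5,5,6,6,6]

(2, 4)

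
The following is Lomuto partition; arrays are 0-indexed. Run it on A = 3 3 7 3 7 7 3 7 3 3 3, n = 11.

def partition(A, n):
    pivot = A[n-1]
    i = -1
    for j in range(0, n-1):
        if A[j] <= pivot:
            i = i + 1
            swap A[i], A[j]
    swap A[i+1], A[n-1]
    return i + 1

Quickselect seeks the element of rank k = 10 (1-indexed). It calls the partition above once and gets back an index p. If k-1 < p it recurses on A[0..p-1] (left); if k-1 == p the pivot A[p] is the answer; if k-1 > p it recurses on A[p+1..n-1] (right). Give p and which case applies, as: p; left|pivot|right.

pivot = A[10] = 3; i = -1
j=0: A[0]=3 ≤ 3 → i=0, swap A[0],A[0] (no change) → 3 3 7 3 7 7 3 7 3 3 3
j=1: A[1]=3 ≤ 3 → i=1, swap A[1],A[1] (no change) → 3 3 7 3 7 7 3 7 3 3 3
j=2: A[2]=7 > 3 → no swap
j=3: A[3]=3 ≤ 3 → i=2, swap A[2],A[3] → 3 3 3 7 7 7 3 7 3 3 3
j=4: A[4]=7 > 3 → no swap
j=5: A[5]=7 > 3 → no swap
j=6: A[6]=3 ≤ 3 → i=3, swap A[3],A[6] → 3 3 3 3 7 7 7 7 3 3 3
j=7: A[7]=7 > 3 → no swap
j=8: A[8]=3 ≤ 3 → i=4, swap A[4],A[8] → 3 3 3 3 3 7 7 7 7 3 3
j=9: A[9]=3 ≤ 3 → i=5, swap A[5],A[9] → 3 3 3 3 3 3 7 7 7 7 3
final swap A[6],A[10] → 3 3 3 3 3 3 3 7 7 7 7; return 6
p = 6; k-1 = 9 > 6 ⇒ right

6; right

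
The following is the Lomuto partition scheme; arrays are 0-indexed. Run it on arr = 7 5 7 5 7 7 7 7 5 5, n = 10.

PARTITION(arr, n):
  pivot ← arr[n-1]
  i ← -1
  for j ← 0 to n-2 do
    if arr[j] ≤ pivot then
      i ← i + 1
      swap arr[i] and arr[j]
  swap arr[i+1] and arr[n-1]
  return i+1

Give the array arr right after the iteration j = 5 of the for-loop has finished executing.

5 5 7 7 7 7 7 7 5 5

pivot = arr[9] = 5; i = -1
j=0: arr[0]=7 > 5 → no swap
j=1: arr[1]=5 ≤ 5 → i=0, swap arr[0],arr[1] → 5 7 7 5 7 7 7 7 5 5
j=2: arr[2]=7 > 5 → no swap
j=3: arr[3]=5 ≤ 5 → i=1, swap arr[1],arr[3] → 5 5 7 7 7 7 7 7 5 5
j=4: arr[4]=7 > 5 → no swap
j=5: arr[5]=7 > 5 → no swap
(after j=5) arr = 5 5 7 7 7 7 7 7 5 5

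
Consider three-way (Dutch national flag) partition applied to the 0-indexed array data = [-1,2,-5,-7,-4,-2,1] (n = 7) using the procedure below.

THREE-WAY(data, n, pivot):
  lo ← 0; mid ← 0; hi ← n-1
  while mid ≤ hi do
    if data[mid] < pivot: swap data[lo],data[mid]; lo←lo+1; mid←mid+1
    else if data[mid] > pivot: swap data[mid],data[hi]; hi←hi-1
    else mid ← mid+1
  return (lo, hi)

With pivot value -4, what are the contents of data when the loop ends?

pivot = -4; lo=0, mid=0, hi=6
data[mid]=-1>-4: swap data[0],data[6]; hi=5 → [1,2,-5,-7,-4,-2,-1]
data[mid]=1>-4: swap data[0],data[5]; hi=4 → [-2,2,-5,-7,-4,1,-1]
data[mid]=-2>-4: swap data[0],data[4]; hi=3 → [-4,2,-5,-7,-2,1,-1]
data[mid]=-4=-4: mid=1
data[mid]=2>-4: swap data[1],data[3]; hi=2 → [-4,-7,-5,2,-2,1,-1]
data[mid]=-7<-4: swap data[0],data[1]; lo=1,mid=2 → [-7,-4,-5,2,-2,1,-1]
data[mid]=-5<-4: swap data[1],data[2]; lo=2,mid=3 → [-7,-5,-4,2,-2,1,-1]
end: lo=2, hi=2; data = [-7,-5,-4,2,-2,1,-1]

[-7,-5,-4,2,-2,1,-1]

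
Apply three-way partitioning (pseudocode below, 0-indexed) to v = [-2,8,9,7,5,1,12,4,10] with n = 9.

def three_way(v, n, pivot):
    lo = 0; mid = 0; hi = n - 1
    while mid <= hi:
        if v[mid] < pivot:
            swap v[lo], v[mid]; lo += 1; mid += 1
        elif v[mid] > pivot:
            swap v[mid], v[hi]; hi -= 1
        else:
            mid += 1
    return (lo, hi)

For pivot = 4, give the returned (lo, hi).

(2, 2)

lo=0 mid=0 hi=8
-2<4: swap(0,0), lo=1 mid=1 ⇒ [-2,8,9,7,5,1,12,4,10]
8>4: swap(1,8), hi=7 ⇒ [-2,10,9,7,5,1,12,4,8]
10>4: swap(1,7), hi=6 ⇒ [-2,4,9,7,5,1,12,10,8]
4=4: mid=2
9>4: swap(2,6), hi=5 ⇒ [-2,4,12,7,5,1,9,10,8]
12>4: swap(2,5), hi=4 ⇒ [-2,4,1,7,5,12,9,10,8]
1<4: swap(1,2), lo=2 mid=3 ⇒ [-2,1,4,7,5,12,9,10,8]
7>4: swap(3,4), hi=3 ⇒ [-2,1,4,5,7,12,9,10,8]
5>4: swap(3,3), hi=2 ⇒ [-2,1,4,5,7,12,9,10,8]
done. lo=2 hi=2; v=[-2,1,4,5,7,12,9,10,8]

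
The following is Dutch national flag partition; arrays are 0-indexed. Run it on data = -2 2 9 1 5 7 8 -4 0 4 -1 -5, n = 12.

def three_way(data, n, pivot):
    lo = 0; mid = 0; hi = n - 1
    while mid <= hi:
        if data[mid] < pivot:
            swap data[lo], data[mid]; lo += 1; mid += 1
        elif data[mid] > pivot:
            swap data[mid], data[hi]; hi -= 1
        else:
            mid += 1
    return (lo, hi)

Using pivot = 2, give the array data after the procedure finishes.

pivot = 2; lo=0, mid=0, hi=11
data[mid]=-2<2: swap data[0],data[0]; lo=1,mid=1 → -2 2 9 1 5 7 8 -4 0 4 -1 -5
data[mid]=2=2: mid=2
data[mid]=9>2: swap data[2],data[11]; hi=10 → -2 2 -5 1 5 7 8 -4 0 4 -1 9
data[mid]=-5<2: swap data[1],data[2]; lo=2,mid=3 → -2 -5 2 1 5 7 8 -4 0 4 -1 9
data[mid]=1<2: swap data[2],data[3]; lo=3,mid=4 → -2 -5 1 2 5 7 8 -4 0 4 -1 9
data[mid]=5>2: swap data[4],data[10]; hi=9 → -2 -5 1 2 -1 7 8 -4 0 4 5 9
data[mid]=-1<2: swap data[3],data[4]; lo=4,mid=5 → -2 -5 1 -1 2 7 8 -4 0 4 5 9
data[mid]=7>2: swap data[5],data[9]; hi=8 → -2 -5 1 -1 2 4 8 -4 0 7 5 9
data[mid]=4>2: swap data[5],data[8]; hi=7 → -2 -5 1 -1 2 0 8 -4 4 7 5 9
data[mid]=0<2: swap data[4],data[5]; lo=5,mid=6 → -2 -5 1 -1 0 2 8 -4 4 7 5 9
data[mid]=8>2: swap data[6],data[7]; hi=6 → -2 -5 1 -1 0 2 -4 8 4 7 5 9
data[mid]=-4<2: swap data[5],data[6]; lo=6,mid=7 → -2 -5 1 -1 0 -4 2 8 4 7 5 9
end: lo=6, hi=6; data = -2 -5 1 -1 0 -4 2 8 4 7 5 9

-2 -5 1 -1 0 -4 2 8 4 7 5 9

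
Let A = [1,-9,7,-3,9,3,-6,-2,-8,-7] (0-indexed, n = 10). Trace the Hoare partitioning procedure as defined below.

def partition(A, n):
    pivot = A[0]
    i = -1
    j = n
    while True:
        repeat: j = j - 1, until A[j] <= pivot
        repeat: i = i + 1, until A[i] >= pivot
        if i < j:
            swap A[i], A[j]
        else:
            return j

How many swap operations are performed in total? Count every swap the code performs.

pivot=1
j stops at 9 (-7), i stops at 0 (1); swap ⇒ [-7,-9,7,-3,9,3,-6,-2,-8,1]
j stops at 8 (-8), i stops at 2 (7); swap ⇒ [-7,-9,-8,-3,9,3,-6,-2,7,1]
j stops at 7 (-2), i stops at 4 (9); swap ⇒ [-7,-9,-8,-3,-2,3,-6,9,7,1]
j stops at 6 (-6), i stops at 5 (3); swap ⇒ [-7,-9,-8,-3,-2,-6,3,9,7,1]
j stops at 5, i stops at 6; i≥j ⇒ return 5. A=[-7,-9,-8,-3,-2,-6,3,9,7,1]

4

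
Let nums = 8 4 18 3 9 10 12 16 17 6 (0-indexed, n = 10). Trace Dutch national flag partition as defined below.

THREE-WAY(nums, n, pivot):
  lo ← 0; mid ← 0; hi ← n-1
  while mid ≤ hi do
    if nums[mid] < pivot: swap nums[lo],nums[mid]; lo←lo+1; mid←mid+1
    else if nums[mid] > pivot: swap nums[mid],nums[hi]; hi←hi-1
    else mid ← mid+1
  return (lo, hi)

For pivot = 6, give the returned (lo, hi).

lo=0 mid=0 hi=9
8>6: swap(0,9), hi=8 ⇒ 6 4 18 3 9 10 12 16 17 8
6=6: mid=1
4<6: swap(0,1), lo=1 mid=2 ⇒ 4 6 18 3 9 10 12 16 17 8
18>6: swap(2,8), hi=7 ⇒ 4 6 17 3 9 10 12 16 18 8
17>6: swap(2,7), hi=6 ⇒ 4 6 16 3 9 10 12 17 18 8
16>6: swap(2,6), hi=5 ⇒ 4 6 12 3 9 10 16 17 18 8
12>6: swap(2,5), hi=4 ⇒ 4 6 10 3 9 12 16 17 18 8
10>6: swap(2,4), hi=3 ⇒ 4 6 9 3 10 12 16 17 18 8
9>6: swap(2,3), hi=2 ⇒ 4 6 3 9 10 12 16 17 18 8
3<6: swap(1,2), lo=2 mid=3 ⇒ 4 3 6 9 10 12 16 17 18 8
done. lo=2 hi=2; nums=4 3 6 9 10 12 16 17 18 8

(2, 2)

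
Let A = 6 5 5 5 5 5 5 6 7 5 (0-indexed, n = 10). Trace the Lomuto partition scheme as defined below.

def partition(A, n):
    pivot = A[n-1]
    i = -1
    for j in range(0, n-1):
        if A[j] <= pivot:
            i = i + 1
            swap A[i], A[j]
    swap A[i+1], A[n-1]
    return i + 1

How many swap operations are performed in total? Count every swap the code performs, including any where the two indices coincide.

pivot=5, i=-1
j=0: 6>5, skip
j=1: 5≤5, i=0, swap(0,1) ⇒ 5 6 5 5 5 5 5 6 7 5
j=2: 5≤5, i=1, swap(1,2) ⇒ 5 5 6 5 5 5 5 6 7 5
j=3: 5≤5, i=2, swap(2,3) ⇒ 5 5 5 6 5 5 5 6 7 5
j=4: 5≤5, i=3, swap(3,4) ⇒ 5 5 5 5 6 5 5 6 7 5
j=5: 5≤5, i=4, swap(4,5) ⇒ 5 5 5 5 5 6 5 6 7 5
j=6: 5≤5, i=5, swap(5,6) ⇒ 5 5 5 5 5 5 6 6 7 5
j=7: 6>5, skip
j=8: 7>5, skip
swap(6,9) ⇒ 5 5 5 5 5 5 5 6 7 6; return 6

7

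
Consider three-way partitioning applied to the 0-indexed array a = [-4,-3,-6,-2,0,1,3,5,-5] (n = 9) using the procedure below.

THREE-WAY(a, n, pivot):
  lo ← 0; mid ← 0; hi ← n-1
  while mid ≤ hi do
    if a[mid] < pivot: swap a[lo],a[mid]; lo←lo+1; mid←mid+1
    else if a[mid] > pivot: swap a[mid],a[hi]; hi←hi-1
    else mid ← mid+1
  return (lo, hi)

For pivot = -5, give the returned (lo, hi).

lo=0 mid=0 hi=8
-4>-5: swap(0,8), hi=7 ⇒ [-5,-3,-6,-2,0,1,3,5,-4]
-5=-5: mid=1
-3>-5: swap(1,7), hi=6 ⇒ [-5,5,-6,-2,0,1,3,-3,-4]
5>-5: swap(1,6), hi=5 ⇒ [-5,3,-6,-2,0,1,5,-3,-4]
3>-5: swap(1,5), hi=4 ⇒ [-5,1,-6,-2,0,3,5,-3,-4]
1>-5: swap(1,4), hi=3 ⇒ [-5,0,-6,-2,1,3,5,-3,-4]
0>-5: swap(1,3), hi=2 ⇒ [-5,-2,-6,0,1,3,5,-3,-4]
-2>-5: swap(1,2), hi=1 ⇒ [-5,-6,-2,0,1,3,5,-3,-4]
-6<-5: swap(0,1), lo=1 mid=2 ⇒ [-6,-5,-2,0,1,3,5,-3,-4]
done. lo=1 hi=1; a=[-6,-5,-2,0,1,3,5,-3,-4]

(1, 1)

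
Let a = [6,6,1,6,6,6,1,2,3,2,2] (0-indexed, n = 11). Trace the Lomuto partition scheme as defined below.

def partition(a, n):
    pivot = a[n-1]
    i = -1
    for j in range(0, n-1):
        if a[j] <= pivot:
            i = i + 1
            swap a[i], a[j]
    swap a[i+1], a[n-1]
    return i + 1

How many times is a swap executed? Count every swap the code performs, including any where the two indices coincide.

5

pivot = a[10] = 2; i = -1
j=0: a[0]=6 > 2 → no swap
j=1: a[1]=6 > 2 → no swap
j=2: a[2]=1 ≤ 2 → i=0, swap a[0],a[2] → [1,6,6,6,6,6,1,2,3,2,2]
j=3: a[3]=6 > 2 → no swap
j=4: a[4]=6 > 2 → no swap
j=5: a[5]=6 > 2 → no swap
j=6: a[6]=1 ≤ 2 → i=1, swap a[1],a[6] → [1,1,6,6,6,6,6,2,3,2,2]
j=7: a[7]=2 ≤ 2 → i=2, swap a[2],a[7] → [1,1,2,6,6,6,6,6,3,2,2]
j=8: a[8]=3 > 2 → no swap
j=9: a[9]=2 ≤ 2 → i=3, swap a[3],a[9] → [1,1,2,2,6,6,6,6,3,6,2]
final swap a[4],a[10] → [1,1,2,2,2,6,6,6,3,6,6]; return 4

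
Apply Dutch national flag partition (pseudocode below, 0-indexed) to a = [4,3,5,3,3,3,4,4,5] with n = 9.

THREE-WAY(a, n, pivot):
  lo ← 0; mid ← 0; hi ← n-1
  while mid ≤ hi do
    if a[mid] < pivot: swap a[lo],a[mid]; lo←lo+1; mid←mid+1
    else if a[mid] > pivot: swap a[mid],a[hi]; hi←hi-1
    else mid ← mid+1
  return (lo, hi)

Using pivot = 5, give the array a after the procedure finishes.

[4,3,3,3,3,4,4,5,5]

lo=0 mid=0 hi=8
4<5: swap(0,0), lo=1 mid=1 ⇒ [4,3,5,3,3,3,4,4,5]
3<5: swap(1,1), lo=2 mid=2 ⇒ [4,3,5,3,3,3,4,4,5]
5=5: mid=3
3<5: swap(2,3), lo=3 mid=4 ⇒ [4,3,3,5,3,3,4,4,5]
3<5: swap(3,4), lo=4 mid=5 ⇒ [4,3,3,3,5,3,4,4,5]
3<5: swap(4,5), lo=5 mid=6 ⇒ [4,3,3,3,3,5,4,4,5]
4<5: swap(5,6), lo=6 mid=7 ⇒ [4,3,3,3,3,4,5,4,5]
4<5: swap(6,7), lo=7 mid=8 ⇒ [4,3,3,3,3,4,4,5,5]
5=5: mid=9
done. lo=7 hi=8; a=[4,3,3,3,3,4,4,5,5]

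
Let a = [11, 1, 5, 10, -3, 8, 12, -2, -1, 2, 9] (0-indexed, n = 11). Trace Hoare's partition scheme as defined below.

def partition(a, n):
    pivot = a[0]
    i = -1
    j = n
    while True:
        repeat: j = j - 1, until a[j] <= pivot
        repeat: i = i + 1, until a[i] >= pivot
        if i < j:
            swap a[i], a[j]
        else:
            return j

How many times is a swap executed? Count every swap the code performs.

pivot=11
j stops at 10 (9), i stops at 0 (11); swap ⇒ [9, 1, 5, 10, -3, 8, 12, -2, -1, 2, 11]
j stops at 9 (2), i stops at 6 (12); swap ⇒ [9, 1, 5, 10, -3, 8, 2, -2, -1, 12, 11]
j stops at 8, i stops at 9; i≥j ⇒ return 8. a=[9, 1, 5, 10, -3, 8, 2, -2, -1, 12, 11]

2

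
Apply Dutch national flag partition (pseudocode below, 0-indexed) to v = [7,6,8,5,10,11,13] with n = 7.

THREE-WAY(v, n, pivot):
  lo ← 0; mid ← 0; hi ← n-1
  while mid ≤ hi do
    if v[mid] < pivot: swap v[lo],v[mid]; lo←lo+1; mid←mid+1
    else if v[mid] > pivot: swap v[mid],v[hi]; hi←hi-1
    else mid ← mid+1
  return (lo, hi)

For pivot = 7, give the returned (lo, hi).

(2, 2)

pivot = 7; lo=0, mid=0, hi=6
v[mid]=7=7: mid=1
v[mid]=6<7: swap v[0],v[1]; lo=1,mid=2 → [6,7,8,5,10,11,13]
v[mid]=8>7: swap v[2],v[6]; hi=5 → [6,7,13,5,10,11,8]
v[mid]=13>7: swap v[2],v[5]; hi=4 → [6,7,11,5,10,13,8]
v[mid]=11>7: swap v[2],v[4]; hi=3 → [6,7,10,5,11,13,8]
v[mid]=10>7: swap v[2],v[3]; hi=2 → [6,7,5,10,11,13,8]
v[mid]=5<7: swap v[1],v[2]; lo=2,mid=3 → [6,5,7,10,11,13,8]
end: lo=2, hi=2; v = [6,5,7,10,11,13,8]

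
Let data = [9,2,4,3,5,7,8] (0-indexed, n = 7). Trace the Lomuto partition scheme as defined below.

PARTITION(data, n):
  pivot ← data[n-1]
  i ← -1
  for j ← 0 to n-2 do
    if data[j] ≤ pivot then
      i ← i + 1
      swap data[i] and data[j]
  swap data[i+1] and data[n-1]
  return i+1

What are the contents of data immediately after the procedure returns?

pivot=8, i=-1
j=0: 9>8, skip
j=1: 2≤8, i=0, swap(0,1) ⇒ [2,9,4,3,5,7,8]
j=2: 4≤8, i=1, swap(1,2) ⇒ [2,4,9,3,5,7,8]
j=3: 3≤8, i=2, swap(2,3) ⇒ [2,4,3,9,5,7,8]
j=4: 5≤8, i=3, swap(3,4) ⇒ [2,4,3,5,9,7,8]
j=5: 7≤8, i=4, swap(4,5) ⇒ [2,4,3,5,7,9,8]
swap(5,6) ⇒ [2,4,3,5,7,8,9]; return 5

[2,4,3,5,7,8,9]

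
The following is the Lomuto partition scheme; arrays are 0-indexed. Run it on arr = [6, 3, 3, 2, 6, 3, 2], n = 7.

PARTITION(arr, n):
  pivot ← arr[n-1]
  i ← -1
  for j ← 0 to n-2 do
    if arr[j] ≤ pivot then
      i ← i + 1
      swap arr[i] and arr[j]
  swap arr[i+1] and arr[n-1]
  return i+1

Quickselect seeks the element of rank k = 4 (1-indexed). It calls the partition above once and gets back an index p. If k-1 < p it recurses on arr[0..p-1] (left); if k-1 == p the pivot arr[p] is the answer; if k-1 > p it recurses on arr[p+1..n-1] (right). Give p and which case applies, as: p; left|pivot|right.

pivot = arr[6] = 2; i = -1
j=0: arr[0]=6 > 2 → no swap
j=1: arr[1]=3 > 2 → no swap
j=2: arr[2]=3 > 2 → no swap
j=3: arr[3]=2 ≤ 2 → i=0, swap arr[0],arr[3] → [2, 3, 3, 6, 6, 3, 2]
j=4: arr[4]=6 > 2 → no swap
j=5: arr[5]=3 > 2 → no swap
final swap arr[1],arr[6] → [2, 2, 3, 6, 6, 3, 3]; return 1
p = 1; k-1 = 3 > 1 ⇒ right

1; right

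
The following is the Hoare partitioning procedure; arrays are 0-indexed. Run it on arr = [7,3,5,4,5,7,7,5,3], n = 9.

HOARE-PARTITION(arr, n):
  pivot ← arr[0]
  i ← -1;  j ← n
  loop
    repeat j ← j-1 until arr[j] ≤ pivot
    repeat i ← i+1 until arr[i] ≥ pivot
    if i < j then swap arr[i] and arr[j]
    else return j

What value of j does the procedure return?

6

pivot=7
j stops at 8 (3), i stops at 0 (7); swap ⇒ [3,3,5,4,5,7,7,5,7]
j stops at 7 (5), i stops at 5 (7); swap ⇒ [3,3,5,4,5,5,7,7,7]
j stops at 6, i stops at 6; i≥j ⇒ return 6. arr=[3,3,5,4,5,5,7,7,7]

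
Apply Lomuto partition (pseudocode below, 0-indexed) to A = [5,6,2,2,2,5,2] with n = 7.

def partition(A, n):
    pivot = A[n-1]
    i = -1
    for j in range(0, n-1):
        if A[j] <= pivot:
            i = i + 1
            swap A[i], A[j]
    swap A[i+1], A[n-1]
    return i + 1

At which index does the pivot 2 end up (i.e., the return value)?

3

pivot = A[6] = 2; i = -1
j=0: A[0]=5 > 2 → no swap
j=1: A[1]=6 > 2 → no swap
j=2: A[2]=2 ≤ 2 → i=0, swap A[0],A[2] → [2,6,5,2,2,5,2]
j=3: A[3]=2 ≤ 2 → i=1, swap A[1],A[3] → [2,2,5,6,2,5,2]
j=4: A[4]=2 ≤ 2 → i=2, swap A[2],A[4] → [2,2,2,6,5,5,2]
j=5: A[5]=5 > 2 → no swap
final swap A[3],A[6] → [2,2,2,2,5,5,6]; return 3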